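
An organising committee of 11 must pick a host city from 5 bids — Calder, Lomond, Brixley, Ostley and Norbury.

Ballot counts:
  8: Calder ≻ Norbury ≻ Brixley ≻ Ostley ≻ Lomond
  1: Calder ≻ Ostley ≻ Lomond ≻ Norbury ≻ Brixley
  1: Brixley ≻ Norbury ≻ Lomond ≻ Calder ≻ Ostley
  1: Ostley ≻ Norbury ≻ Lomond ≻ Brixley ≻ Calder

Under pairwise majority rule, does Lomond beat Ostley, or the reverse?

Ballots ranking Lomond above Ostley: 1.
Ballots ranking Ostley above Lomond: 11 − 1 = 10.
Ostley wins the head-to-head 10–1.

Ostley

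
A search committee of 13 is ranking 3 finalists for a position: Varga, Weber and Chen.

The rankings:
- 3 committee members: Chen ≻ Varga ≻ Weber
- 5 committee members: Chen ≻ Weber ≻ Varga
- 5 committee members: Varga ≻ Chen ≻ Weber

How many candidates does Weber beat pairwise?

Weber against each rival (13 committee members):
Weber vs Varga: 5 to 8, Varga.
Weber vs Chen: Chen wins 13–0.
Weber beats no one; loses to Varga, Chen — 0 pairwise wins.

0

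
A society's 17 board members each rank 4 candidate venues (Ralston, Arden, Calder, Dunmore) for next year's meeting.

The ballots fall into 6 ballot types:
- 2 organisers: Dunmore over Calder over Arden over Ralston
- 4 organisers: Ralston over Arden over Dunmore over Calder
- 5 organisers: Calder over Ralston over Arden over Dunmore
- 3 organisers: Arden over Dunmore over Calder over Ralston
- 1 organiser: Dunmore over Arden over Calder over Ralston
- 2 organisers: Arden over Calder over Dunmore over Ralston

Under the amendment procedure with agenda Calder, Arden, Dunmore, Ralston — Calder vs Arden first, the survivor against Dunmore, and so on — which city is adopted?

Round 1: Calder vs Arden — 7–10, Arden advances.
Round 2: Arden vs Dunmore — 14–3, Arden advances.
Round 3: Arden vs Ralston — 8–9, Ralston advances.
The agenda winner is Ralston.

Ralston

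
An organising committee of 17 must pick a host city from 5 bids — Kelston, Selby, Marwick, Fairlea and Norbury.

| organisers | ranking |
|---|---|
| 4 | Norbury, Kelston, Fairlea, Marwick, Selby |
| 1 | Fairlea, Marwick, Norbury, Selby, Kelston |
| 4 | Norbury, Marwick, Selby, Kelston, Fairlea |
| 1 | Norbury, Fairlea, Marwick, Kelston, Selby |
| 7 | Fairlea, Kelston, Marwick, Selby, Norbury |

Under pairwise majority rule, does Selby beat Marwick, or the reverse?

No ballot ranks Selby above Marwick: 0.
Ballots ranking Marwick above Selby: 17 − 0 = 17.
Marwick wins the head-to-head 17–0.

Marwick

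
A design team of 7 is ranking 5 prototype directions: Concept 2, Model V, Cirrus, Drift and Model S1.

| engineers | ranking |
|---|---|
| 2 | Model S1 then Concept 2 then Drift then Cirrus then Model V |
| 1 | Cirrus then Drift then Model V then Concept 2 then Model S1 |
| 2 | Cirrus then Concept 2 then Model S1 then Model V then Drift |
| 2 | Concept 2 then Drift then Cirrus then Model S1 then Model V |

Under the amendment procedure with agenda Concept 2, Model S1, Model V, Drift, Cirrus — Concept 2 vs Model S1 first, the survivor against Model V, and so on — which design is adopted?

Concept 2

Round 1: Concept 2 vs Model S1 — 5–2, Concept 2 advances.
Round 2: Concept 2 vs Model V — 6–1, Concept 2 advances.
Round 3: Concept 2 vs Drift — 6–1, Concept 2 advances.
Round 4: Concept 2 vs Cirrus — 4–3, Concept 2 advances.
The agenda winner is Concept 2.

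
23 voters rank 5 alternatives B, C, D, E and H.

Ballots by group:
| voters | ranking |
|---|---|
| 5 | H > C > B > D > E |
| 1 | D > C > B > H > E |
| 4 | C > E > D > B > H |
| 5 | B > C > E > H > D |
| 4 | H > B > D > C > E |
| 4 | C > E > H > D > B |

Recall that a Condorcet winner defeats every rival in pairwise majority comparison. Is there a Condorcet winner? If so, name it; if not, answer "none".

Check each pair by majority over 23 ballots:
B vs C: 5+4 = 9 for B, 14 for C — C by 14–9.
B vs D: B preferred on 5+5+4 = 14 ballots; B wins 14–9.
B vs E: 15 to 8, B.
B vs H: B is ranked higher on 1+4+5 = 10 ballots, H on 13. H wins 13–10.
C vs D: 18 to 5, C.
C vs E: C preferred on 5+1+4+5+4+4 = 23 ballots; C wins 23–0.
C vs H: 1+4+5+4 = 14 for C, 9 for H — C by 14–9.
D vs E: 5+1+4 = 10 for D, 13 for E — E by 13–10.
D vs H: 1+4 = 5 for D, 18 for H — H by 18–5.
E vs H: E is ranked higher on 4+5+4 = 13 ballots, H on 10. E wins 13–10.
Only C has no losses; C is the Condorcet winner.

C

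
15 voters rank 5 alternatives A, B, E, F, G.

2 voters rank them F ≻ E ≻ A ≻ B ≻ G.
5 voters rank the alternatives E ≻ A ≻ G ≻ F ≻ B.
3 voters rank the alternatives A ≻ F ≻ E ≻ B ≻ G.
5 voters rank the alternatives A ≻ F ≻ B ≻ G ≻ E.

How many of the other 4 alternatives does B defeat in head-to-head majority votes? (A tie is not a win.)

1

B against each rival (15 voters):
B–A: A 15–0.
B vs E: 5 to 10, E.
B vs F: 0 to 15, F.
B vs G: 2+3+5 = 10 for B, 5 for G — B by 10–5.
B beats G; loses to A, E, F — 1 pairwise win.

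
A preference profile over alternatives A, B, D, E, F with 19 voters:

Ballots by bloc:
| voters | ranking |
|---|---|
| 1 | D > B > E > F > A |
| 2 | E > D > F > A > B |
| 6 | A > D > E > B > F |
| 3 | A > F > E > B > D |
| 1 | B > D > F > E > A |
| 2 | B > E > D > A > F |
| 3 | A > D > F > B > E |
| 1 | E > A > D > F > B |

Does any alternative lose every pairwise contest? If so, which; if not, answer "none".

Head-to-head results (19 voters):
A–B: A 15–4.
A vs D: A is ranked higher on 6+3+3+1 = 13 ballots, D on 6. A wins 13–6.
A vs E: A wins 12–7.
A vs F: A wins 15–4.
B vs D: D wins 13–6.
B vs E: E wins 12–7.
B vs F: B wins 10–9.
D–E: D 11–8.
D vs F: D is ranked higher on 16 ballots, F on 3. D wins 16–3.
E vs F: 12 to 7, E.
F is beaten in every head-to-head and is the Condorcet loser.

F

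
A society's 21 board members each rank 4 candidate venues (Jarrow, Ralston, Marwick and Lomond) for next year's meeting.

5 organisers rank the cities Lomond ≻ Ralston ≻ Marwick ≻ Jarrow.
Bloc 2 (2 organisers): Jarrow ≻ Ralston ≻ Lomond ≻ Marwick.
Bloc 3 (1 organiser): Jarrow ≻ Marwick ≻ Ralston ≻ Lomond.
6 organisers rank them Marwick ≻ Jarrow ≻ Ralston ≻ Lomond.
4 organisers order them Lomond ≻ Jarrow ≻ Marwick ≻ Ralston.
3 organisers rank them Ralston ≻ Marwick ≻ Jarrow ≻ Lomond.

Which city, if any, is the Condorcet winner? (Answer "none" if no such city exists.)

Pairwise majorities:
Jarrow vs Ralston: 2+1+6+4 = 13 for Jarrow, 8 for Ralston — Jarrow by 13–8.
Jarrow vs Marwick: 7 to 14, Marwick.
Jarrow vs Lomond: Jarrow preferred on 2+1+6+3 = 12 ballots; Jarrow wins 12–9.
Ralston vs Marwick: Marwick, 11–10.
Ralston vs Lomond: Ralston wins 12–9.
Marwick vs Lomond: 10 to 11, Lomond.
Every city loses at least once (Jarrow loses to Marwick; Ralston loses to Jarrow; Marwick loses to Lomond; Lomond loses to Jarrow). The majority relation contains the cycle Jarrow > Lomond > Marwick > Jarrow, so there is no Condorcet winner.

none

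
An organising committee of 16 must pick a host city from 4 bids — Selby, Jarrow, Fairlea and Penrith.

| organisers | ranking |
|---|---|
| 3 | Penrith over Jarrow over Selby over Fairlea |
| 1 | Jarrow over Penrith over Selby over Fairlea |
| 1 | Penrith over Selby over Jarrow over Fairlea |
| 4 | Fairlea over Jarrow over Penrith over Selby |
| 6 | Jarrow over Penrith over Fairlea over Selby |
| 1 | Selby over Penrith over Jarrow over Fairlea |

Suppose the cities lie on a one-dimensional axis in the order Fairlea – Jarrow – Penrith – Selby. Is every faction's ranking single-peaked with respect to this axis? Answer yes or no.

Axis positions: Fairlea=1, Jarrow=2, Penrith=3, Selby=4.
Faction 1 (peak Penrith at position 3): ranking walks positions 3-2-4-1, expanding outward from the peak — single-peaked.
Faction 2 (peak Jarrow at position 2): ranking walks positions 2-3-4-1, expanding outward from the peak — single-peaked.
Faction 3 (peak Penrith at position 3): ranking walks positions 3-4-2-1, expanding outward from the peak — single-peaked.
Faction 4 (peak Fairlea at position 1): ranking walks positions 1-2-3-4, expanding outward from the peak — single-peaked.
Faction 5 (peak Jarrow at position 2): ranking walks positions 2-3-1-4, expanding outward from the peak — single-peaked.
Faction 6 (peak Selby at position 4): ranking walks positions 4-3-2-1, expanding outward from the peak — single-peaked.
Every ranking is single-peaked on this axis.

yes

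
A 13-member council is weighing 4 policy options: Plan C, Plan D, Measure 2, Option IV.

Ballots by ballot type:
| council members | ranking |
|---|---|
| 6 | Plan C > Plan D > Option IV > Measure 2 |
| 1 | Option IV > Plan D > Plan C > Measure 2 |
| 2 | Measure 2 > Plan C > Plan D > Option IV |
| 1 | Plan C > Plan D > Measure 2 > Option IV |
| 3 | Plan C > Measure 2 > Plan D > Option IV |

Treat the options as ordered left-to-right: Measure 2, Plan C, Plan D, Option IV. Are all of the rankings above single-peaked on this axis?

Axis positions: Measure 2=1, Plan C=2, Plan D=3, Option IV=4.
Ballot type 1 (peak Plan C at position 2): ranking walks positions 2-3-4-1, expanding outward from the peak — single-peaked.
Ballot type 2 (peak Option IV at position 4): ranking walks positions 4-3-2-1, expanding outward from the peak — single-peaked.
Ballot type 3 (peak Measure 2 at position 1): ranking walks positions 1-2-3-4, expanding outward from the peak — single-peaked.
Ballot type 4 (peak Plan C at position 2): ranking walks positions 2-3-1-4, expanding outward from the peak — single-peaked.
Ballot type 5 (peak Plan C at position 2): ranking walks positions 2-1-3-4, expanding outward from the peak — single-peaked.
Every ranking is single-peaked on this axis.

yes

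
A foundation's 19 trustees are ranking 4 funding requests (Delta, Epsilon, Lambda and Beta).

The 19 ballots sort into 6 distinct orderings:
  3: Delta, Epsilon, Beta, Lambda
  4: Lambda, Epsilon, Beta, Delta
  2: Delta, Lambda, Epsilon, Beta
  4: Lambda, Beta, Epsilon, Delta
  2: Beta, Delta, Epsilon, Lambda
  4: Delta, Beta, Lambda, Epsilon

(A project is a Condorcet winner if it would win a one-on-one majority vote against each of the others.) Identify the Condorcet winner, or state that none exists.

Head-to-head results (19 reviewers):
Delta vs Epsilon: Delta wins 11–8.
Delta vs Lambda: Delta, 11–8.
Delta vs Beta: Beta wins 10–9.
Epsilon vs Lambda: Lambda, 14–5.
Epsilon vs Beta: Beta, 10–9.
Lambda vs Beta: Lambda, 10–9.
Every project loses at least once (Delta loses to Beta; Epsilon loses to Delta; Lambda loses to Delta; Beta loses to Lambda). The majority relation contains the cycle Delta → Lambda → Beta → Delta, so there is no Condorcet winner.

none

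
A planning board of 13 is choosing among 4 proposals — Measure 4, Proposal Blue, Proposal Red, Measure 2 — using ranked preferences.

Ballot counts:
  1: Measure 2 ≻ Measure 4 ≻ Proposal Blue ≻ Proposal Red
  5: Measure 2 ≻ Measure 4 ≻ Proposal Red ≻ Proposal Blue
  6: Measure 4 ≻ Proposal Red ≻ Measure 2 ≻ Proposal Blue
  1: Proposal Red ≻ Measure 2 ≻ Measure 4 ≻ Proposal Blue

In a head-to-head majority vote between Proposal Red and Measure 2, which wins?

Proposal Red

Ballots ranking Proposal Red above Measure 2: 6 + 1 = 7.
Ballots ranking Measure 2 above Proposal Red: 13 − 7 = 6.
Proposal Red wins the head-to-head 7–6.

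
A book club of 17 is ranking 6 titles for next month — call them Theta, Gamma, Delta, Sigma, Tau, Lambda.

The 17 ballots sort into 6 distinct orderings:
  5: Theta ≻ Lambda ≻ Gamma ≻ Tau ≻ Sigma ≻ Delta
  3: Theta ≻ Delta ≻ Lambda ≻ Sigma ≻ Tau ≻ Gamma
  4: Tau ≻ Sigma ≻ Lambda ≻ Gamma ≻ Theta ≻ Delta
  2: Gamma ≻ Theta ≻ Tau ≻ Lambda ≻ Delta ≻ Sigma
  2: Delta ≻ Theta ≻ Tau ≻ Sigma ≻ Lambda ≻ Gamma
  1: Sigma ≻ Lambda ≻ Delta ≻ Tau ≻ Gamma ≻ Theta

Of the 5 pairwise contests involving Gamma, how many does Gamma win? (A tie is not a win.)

Gamma against each rival (17 members):
Gamma vs Theta: Gamma preferred on 4+2+1 = 7 ballots; Theta wins 10–7.
Gamma vs Delta: 11 to 6, Gamma.
Gamma vs Sigma: Gamma is ranked higher on 5+2 = 7 ballots, Sigma on 10. Sigma wins 10–7.
Gamma–Tau: Tau 10–7.
Gamma vs Lambda: Lambda, 15–2.
Gamma beats Delta; loses to Theta, Sigma, Tau, Lambda — 1 pairwise win.

1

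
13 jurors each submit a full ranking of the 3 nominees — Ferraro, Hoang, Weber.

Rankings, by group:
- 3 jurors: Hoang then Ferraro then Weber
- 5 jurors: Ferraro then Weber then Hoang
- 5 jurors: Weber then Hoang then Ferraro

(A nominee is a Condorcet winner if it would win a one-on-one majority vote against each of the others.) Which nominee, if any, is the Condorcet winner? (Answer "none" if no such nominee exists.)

none

Check each pair by majority over 13 ballots:
Ferraro vs Hoang: Ferraro preferred on 5 ballots; Hoang wins 8–5.
Ferraro vs Weber: Ferraro preferred on 3+5 = 8 ballots; Ferraro wins 8–5.
Hoang vs Weber: Hoang preferred on 3 ballots; Weber wins 10–3.
Every nominee loses at least once (Ferraro loses to Hoang; Hoang loses to Weber; Weber loses to Ferraro). The majority relation contains the cycle Ferraro beats Weber beats Hoang beats Ferraro, so there is no Condorcet winner.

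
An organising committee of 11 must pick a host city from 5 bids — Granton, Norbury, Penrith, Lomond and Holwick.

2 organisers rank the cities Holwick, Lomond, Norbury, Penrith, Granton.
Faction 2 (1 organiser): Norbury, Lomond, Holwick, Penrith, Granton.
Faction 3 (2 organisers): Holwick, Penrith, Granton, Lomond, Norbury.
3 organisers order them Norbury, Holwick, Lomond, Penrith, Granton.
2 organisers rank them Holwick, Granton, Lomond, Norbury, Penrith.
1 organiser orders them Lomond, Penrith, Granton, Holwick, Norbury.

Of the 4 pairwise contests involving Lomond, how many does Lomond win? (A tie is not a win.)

Lomond against each rival (11 organisers):
Lomond vs Granton: Lomond, 7–4.
Lomond vs Norbury: Lomond, 7–4.
Lomond vs Penrith: Lomond, 9–2.
Lomond vs Holwick: Holwick wins 9–2.
Lomond beats Granton, Norbury, Penrith; loses to Holwick — 3 pairwise wins.

3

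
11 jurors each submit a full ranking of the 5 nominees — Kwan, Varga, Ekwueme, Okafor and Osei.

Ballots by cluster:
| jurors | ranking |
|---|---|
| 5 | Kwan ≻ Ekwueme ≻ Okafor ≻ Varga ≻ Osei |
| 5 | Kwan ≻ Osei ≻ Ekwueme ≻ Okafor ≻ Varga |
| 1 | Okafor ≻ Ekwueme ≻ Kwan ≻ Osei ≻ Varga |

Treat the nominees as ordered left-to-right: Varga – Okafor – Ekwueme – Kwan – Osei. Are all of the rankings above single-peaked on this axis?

yes

Axis positions: Varga=1, Okafor=2, Ekwueme=3, Kwan=4, Osei=5.
Cluster 1 (peak Kwan at position 4): ranking walks positions 4-3-2-1-5, expanding outward from the peak — single-peaked.
Cluster 2 (peak Kwan at position 4): ranking walks positions 4-5-3-2-1, expanding outward from the peak — single-peaked.
Cluster 3 (peak Okafor at position 2): ranking walks positions 2-3-4-5-1, expanding outward from the peak — single-peaked.
Every ranking is single-peaked on this axis.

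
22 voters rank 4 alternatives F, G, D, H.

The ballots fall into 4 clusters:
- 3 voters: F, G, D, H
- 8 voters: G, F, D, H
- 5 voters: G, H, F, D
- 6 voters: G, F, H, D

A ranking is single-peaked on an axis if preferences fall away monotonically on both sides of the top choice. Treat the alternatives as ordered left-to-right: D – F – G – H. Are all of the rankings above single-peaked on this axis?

Axis positions: D=1, F=2, G=3, H=4.
Cluster 1 (peak F at position 2): ranking walks positions 2-3-1-4, expanding outward from the peak — single-peaked.
Cluster 2 (peak G at position 3): ranking walks positions 3-2-1-4, expanding outward from the peak — single-peaked.
Cluster 3 (peak G at position 3): ranking walks positions 3-4-2-1, expanding outward from the peak — single-peaked.
Cluster 4 (peak G at position 3): ranking walks positions 3-2-4-1, expanding outward from the peak — single-peaked.
Every ranking is single-peaked on this axis.

yes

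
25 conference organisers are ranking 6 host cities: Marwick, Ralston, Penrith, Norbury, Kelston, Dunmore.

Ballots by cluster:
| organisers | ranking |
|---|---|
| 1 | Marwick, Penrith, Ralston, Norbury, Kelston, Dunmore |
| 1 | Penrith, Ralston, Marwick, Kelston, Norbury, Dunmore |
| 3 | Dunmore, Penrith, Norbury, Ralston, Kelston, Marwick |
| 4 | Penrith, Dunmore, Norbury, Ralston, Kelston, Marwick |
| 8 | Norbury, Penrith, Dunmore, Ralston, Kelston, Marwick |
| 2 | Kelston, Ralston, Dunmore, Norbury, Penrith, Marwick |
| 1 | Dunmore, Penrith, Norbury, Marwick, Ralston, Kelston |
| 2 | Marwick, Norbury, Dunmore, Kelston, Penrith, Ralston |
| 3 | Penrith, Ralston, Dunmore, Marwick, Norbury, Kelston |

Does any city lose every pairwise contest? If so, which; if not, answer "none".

Pairwise majorities:
Marwick vs Ralston: Marwick is ranked higher on 1+1+2 = 4 ballots, Ralston on 21. Ralston wins 21–4.
Marwick vs Penrith: Penrith, 22–3.
Marwick vs Norbury: Norbury wins 18–7.
Marwick vs Kelston: 1+1+1+2+3 = 8 for Marwick, 17 for Kelston — Kelston by 17–8.
Marwick vs Dunmore: 4 to 21, Dunmore.
Ralston vs Penrith: Penrith, 23–2.
Ralston vs Norbury: Norbury wins 18–7.
Ralston vs Kelston: Ralston is ranked higher on 21 ballots, Kelston on 4. Ralston wins 21–4.
Ralston vs Dunmore: Dunmore wins 18–7.
Penrith–Norbury: Penrith 13–12.
Penrith–Kelston: Penrith 21–4.
Penrith vs Dunmore: Penrith, 17–8.
Norbury vs Kelston: Norbury, 22–3.
Norbury vs Dunmore: Dunmore wins 13–12.
Kelston vs Dunmore: Kelston is ranked higher on 1+1+2 = 4 ballots, Dunmore on 21. Dunmore wins 21–4.
Marwick is beaten in every head-to-head and is the Condorcet loser.

Marwick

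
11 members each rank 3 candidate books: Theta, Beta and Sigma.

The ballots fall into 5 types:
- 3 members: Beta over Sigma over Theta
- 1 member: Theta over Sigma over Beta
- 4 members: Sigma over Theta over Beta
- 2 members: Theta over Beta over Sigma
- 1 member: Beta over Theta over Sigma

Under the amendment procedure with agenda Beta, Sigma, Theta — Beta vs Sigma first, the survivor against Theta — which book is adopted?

Theta

Round 1: Beta vs Sigma — 6–5, Beta advances.
Round 2: Beta vs Theta — 4–7, Theta advances.
The agenda winner is Theta.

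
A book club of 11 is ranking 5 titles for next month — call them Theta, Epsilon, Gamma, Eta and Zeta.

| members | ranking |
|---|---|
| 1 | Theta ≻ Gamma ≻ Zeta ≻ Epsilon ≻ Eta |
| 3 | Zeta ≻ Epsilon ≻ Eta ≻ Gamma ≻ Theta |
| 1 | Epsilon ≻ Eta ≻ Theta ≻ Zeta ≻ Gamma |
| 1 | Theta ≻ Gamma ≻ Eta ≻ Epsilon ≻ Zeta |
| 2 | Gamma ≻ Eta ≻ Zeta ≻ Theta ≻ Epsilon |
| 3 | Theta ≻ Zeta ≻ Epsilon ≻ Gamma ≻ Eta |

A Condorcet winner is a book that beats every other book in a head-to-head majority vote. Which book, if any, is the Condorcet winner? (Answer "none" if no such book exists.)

Pairwise majorities:
Theta vs Epsilon: 1+1+2+3 = 7 for Theta, 4 for Epsilon — Theta by 7–4.
Theta vs Gamma: Theta, 6–5.
Theta vs Eta: Eta wins 6–5.
Theta–Zeta: Theta 6–5.
Epsilon vs Gamma: Epsilon preferred on 3+1+3 = 7 ballots; Epsilon wins 7–4.
Epsilon vs Eta: 8 to 3, Epsilon.
Epsilon vs Zeta: 1+1 = 2 for Epsilon, 9 for Zeta — Zeta by 9–2.
Gamma–Eta: Gamma 7–4.
Gamma vs Zeta: 1+1+2 = 4 for Gamma, 7 for Zeta — Zeta by 7–4.
Eta–Zeta: Zeta 7–4.
Each book drops at least one matchup (Theta loses to Eta; Epsilon loses to Theta; Gamma loses to Theta; Eta loses to Epsilon; Zeta loses to Theta); the cycle Theta beats Epsilon beats Eta beats Theta rules out a Condorcet winner.

none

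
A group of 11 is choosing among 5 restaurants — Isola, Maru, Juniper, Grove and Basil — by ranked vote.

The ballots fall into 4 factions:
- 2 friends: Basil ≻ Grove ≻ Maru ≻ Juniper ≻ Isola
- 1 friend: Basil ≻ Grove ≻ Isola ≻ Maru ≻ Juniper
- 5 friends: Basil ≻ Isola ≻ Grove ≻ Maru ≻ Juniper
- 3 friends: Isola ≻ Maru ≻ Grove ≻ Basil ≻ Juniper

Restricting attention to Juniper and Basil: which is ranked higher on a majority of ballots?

No ballot ranks Juniper above Basil: 0.
Ballots ranking Basil above Juniper: 11 − 0 = 11.
Basil wins the head-to-head 11–0.

Basil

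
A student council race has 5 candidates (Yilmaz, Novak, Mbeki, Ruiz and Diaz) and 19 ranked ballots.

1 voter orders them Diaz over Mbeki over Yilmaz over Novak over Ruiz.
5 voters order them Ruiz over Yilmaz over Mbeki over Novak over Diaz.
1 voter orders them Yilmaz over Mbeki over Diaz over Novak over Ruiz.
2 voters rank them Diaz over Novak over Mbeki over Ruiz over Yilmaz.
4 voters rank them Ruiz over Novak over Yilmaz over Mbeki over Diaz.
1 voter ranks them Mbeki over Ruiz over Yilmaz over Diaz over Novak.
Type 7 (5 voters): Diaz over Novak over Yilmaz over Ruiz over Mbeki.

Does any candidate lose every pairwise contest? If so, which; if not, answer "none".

none

Head-to-head results (19 voters):
Yilmaz vs Novak: 8 to 11, Novak.
Yilmaz vs Mbeki: 5+1+4+5 = 15 for Yilmaz, 4 for Mbeki — Yilmaz by 15–4.
Yilmaz vs Ruiz: 1+1+5 = 7 for Yilmaz, 12 for Ruiz — Ruiz by 12–7.
Yilmaz vs Diaz: Yilmaz preferred on 5+1+4+1 = 11 ballots; Yilmaz wins 11–8.
Novak vs Mbeki: Novak, 11–8.
Novak vs Ruiz: Ruiz, 10–9.
Novak vs Diaz: Diaz wins 10–9.
Mbeki vs Ruiz: 5 to 14, Ruiz.
Mbeki–Diaz: Mbeki 11–8.
Ruiz vs Diaz: 10 to 9, Ruiz.
No candidate is winless: Yilmaz beats Mbeki; Novak beats Yilmaz; Mbeki beats Diaz; Ruiz beats Yilmaz; Diaz beats Novak. There is no Condorcet loser.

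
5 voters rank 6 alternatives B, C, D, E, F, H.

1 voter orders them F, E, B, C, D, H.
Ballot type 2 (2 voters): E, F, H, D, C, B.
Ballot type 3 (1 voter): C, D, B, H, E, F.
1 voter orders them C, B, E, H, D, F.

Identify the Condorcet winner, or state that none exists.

E

Pairwise majorities:
B vs C: C, 4–1.
B vs D: 2 to 3, D.
B vs E: B is ranked higher on 1+1 = 2 ballots, E on 3. E wins 3–2.
B vs F: F wins 3–2.
B vs H: 3 to 2, B.
C–D: C 3–2.
C vs E: E, 3–2.
C vs F: C preferred on 1+1 = 2 ballots; F wins 3–2.
C vs H: 1+1+1 = 3 for C, 2 for H — C by 3–2.
D–E: E 4–1.
D vs F: D preferred on 1+1 = 2 ballots; F wins 3–2.
D vs H: D is ranked higher on 1+1 = 2 ballots, H on 3. H wins 3–2.
E vs F: E wins 4–1.
E vs H: E wins 4–1.
F vs H: F preferred on 1+2 = 3 ballots; F wins 3–2.
E wins every pairwise contest, so E is the Condorcet winner.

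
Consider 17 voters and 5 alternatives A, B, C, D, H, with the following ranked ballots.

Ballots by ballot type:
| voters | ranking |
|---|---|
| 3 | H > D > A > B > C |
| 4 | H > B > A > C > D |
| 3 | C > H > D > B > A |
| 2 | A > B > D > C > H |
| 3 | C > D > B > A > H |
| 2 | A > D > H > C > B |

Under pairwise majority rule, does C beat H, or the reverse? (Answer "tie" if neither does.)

Ballots ranking C above H: 3 + 2 + 3 = 8.
Ballots ranking H above C: 17 − 8 = 9.
H wins the head-to-head 9–8.

H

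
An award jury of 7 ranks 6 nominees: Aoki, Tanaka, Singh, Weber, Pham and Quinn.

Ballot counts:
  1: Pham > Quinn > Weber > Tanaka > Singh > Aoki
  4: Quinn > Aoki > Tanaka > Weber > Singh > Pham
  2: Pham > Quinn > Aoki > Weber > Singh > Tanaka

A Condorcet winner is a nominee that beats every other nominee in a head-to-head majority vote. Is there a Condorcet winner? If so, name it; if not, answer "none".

Quinn

Pairwise majorities:
Aoki vs Tanaka: Aoki, 6–1.
Aoki vs Singh: Aoki, 6–1.
Aoki vs Weber: Aoki wins 6–1.
Aoki–Pham: Aoki 4–3.
Aoki vs Quinn: 0 for Aoki, 7 for Quinn — Quinn by 7–0.
Tanaka–Singh: Tanaka 5–2.
Tanaka–Weber: Tanaka 4–3.
Tanaka vs Pham: 4 to 3, Tanaka.
Tanaka vs Quinn: 0 to 7, Quinn.
Singh vs Weber: 0 to 7, Weber.
Singh vs Pham: 4 to 3, Singh.
Singh vs Quinn: Singh is ranked higher on 0 ballots, Quinn on 7. Quinn wins 7–0.
Weber vs Pham: Weber is ranked higher on 4 ballots, Pham on 3. Weber wins 4–3.
Weber vs Quinn: 0 for Weber, 7 for Quinn — Quinn by 7–0.
Pham vs Quinn: 1+2 = 3 for Pham, 4 for Quinn — Quinn by 4–3.
Quinn wins every pairwise contest, so Quinn is the Condorcet winner.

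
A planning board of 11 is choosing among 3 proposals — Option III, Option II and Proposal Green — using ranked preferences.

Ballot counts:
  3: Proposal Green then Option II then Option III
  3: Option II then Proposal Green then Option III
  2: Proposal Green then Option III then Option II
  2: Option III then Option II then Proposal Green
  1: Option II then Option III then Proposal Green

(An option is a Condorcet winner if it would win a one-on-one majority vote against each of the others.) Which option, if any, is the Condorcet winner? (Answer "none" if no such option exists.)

Option II

Head-to-head results (11 council members):
Option III vs Option II: Option III is ranked higher on 2+2 = 4 ballots, Option II on 7. Option II wins 7–4.
Option III vs Proposal Green: Proposal Green, 8–3.
Option II vs Proposal Green: Option II is ranked higher on 3+2+1 = 6 ballots, Proposal Green on 5. Option II wins 6–5.
Option II beats each of Option III, Proposal Green — Option II is the Condorcet winner.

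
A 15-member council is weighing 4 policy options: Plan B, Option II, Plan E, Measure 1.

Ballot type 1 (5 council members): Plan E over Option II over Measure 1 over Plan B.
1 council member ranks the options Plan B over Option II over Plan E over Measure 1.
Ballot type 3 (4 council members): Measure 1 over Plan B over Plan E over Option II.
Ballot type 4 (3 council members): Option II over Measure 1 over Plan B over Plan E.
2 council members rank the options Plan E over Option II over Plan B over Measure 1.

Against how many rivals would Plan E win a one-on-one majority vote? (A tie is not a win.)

2

Plan E against each rival (15 council members):
Plan E vs Plan B: Plan E preferred on 5+2 = 7 ballots; Plan B wins 8–7.
Plan E vs Option II: Plan E preferred on 5+4+2 = 11 ballots; Plan E wins 11–4.
Plan E vs Measure 1: 5+1+2 = 8 for Plan E, 7 for Measure 1 — Plan E by 8–7.
Plan E beats Option II, Measure 1; loses to Plan B — 2 pairwise wins.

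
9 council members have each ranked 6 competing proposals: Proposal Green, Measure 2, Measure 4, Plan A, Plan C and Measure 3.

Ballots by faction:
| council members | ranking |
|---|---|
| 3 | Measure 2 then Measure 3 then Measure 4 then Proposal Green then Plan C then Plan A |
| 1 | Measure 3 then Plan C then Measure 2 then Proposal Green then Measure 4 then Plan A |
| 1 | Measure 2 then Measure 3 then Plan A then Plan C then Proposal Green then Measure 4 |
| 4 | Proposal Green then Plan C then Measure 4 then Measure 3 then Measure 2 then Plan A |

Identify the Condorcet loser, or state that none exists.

Plan A

Pairwise majorities:
Proposal Green vs Measure 2: 4 to 5, Measure 2.
Proposal Green vs Measure 4: Proposal Green is ranked higher on 1+1+4 = 6 ballots, Measure 4 on 3. Proposal Green wins 6–3.
Proposal Green vs Plan A: 3+1+4 = 8 for Proposal Green, 1 for Plan A — Proposal Green by 8–1.
Proposal Green vs Plan C: Proposal Green preferred on 3+4 = 7 ballots; Proposal Green wins 7–2.
Proposal Green vs Measure 3: 4 for Proposal Green, 5 for Measure 3 — Measure 3 by 5–4.
Measure 2 vs Measure 4: 3+1+1 = 5 for Measure 2, 4 for Measure 4 — Measure 2 by 5–4.
Measure 2 vs Plan A: 3+1+1+4 = 9 for Measure 2, 0 for Plan A — Measure 2 by 9–0.
Measure 2 vs Plan C: Measure 2 is ranked higher on 3+1 = 4 ballots, Plan C on 5. Plan C wins 5–4.
Measure 2–Measure 3: Measure 3 5–4.
Measure 4 vs Plan A: Measure 4 preferred on 3+1+4 = 8 ballots; Measure 4 wins 8–1.
Measure 4 vs Plan C: Plan C, 6–3.
Measure 4–Measure 3: Measure 3 5–4.
Plan A vs Plan C: 1 for Plan A, 8 for Plan C — Plan C by 8–1.
Plan A vs Measure 3: 0 for Plan A, 9 for Measure 3 — Measure 3 by 9–0.
Plan C vs Measure 3: Measure 3 wins 5–4.
Plan A loses to every other option — it is the Condorcet loser.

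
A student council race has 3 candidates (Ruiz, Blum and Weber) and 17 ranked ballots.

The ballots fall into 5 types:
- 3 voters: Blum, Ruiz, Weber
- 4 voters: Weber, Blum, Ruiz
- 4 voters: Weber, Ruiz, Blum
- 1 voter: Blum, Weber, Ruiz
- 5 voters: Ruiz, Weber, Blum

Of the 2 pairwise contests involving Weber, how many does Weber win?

Weber against each rival (17 voters):
Weber vs Ruiz: Weber preferred on 4+4+1 = 9 ballots; Weber wins 9–8.
Weber vs Blum: 13 to 4, Weber.
Weber beats Ruiz, Blum — 2 pairwise wins.

2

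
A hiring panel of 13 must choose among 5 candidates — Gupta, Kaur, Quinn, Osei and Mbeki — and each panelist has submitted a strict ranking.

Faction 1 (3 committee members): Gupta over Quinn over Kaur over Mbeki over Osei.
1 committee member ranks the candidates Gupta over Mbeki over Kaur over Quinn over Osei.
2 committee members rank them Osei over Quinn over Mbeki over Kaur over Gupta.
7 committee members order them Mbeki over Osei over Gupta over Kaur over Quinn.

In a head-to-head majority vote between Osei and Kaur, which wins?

Osei

Ballots ranking Osei above Kaur: 2 + 7 = 9.
Ballots ranking Kaur above Osei: 13 − 9 = 4.
Osei wins the head-to-head 9–4.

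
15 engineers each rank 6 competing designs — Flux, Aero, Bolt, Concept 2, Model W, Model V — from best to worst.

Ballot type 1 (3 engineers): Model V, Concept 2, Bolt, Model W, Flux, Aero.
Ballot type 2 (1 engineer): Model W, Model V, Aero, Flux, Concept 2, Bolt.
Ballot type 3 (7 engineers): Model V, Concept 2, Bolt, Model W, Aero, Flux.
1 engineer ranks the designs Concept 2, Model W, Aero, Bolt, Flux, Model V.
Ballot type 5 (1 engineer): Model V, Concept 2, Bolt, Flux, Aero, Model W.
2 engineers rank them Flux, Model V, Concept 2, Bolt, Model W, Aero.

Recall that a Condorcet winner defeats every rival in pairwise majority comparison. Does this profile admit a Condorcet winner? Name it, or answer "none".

Head-to-head results (15 engineers):
Flux–Aero: Aero 9–6.
Flux–Bolt: Bolt 12–3.
Flux vs Concept 2: Concept 2, 12–3.
Flux vs Model W: Model W, 12–3.
Flux vs Model V: Flux preferred on 1+2 = 3 ballots; Model V wins 12–3.
Aero–Bolt: Bolt 13–2.
Aero vs Concept 2: Aero preferred on 1 ballot; Concept 2 wins 14–1.
Aero vs Model W: Aero preferred on 1 ballot; Model W wins 14–1.
Aero vs Model V: Aero is ranked higher on 1 ballot, Model V on 14. Model V wins 14–1.
Bolt vs Concept 2: Bolt is ranked higher on 0 ballots, Concept 2 on 15. Concept 2 wins 15–0.
Bolt vs Model W: Bolt is ranked higher on 3+7+1+2 = 13 ballots, Model W on 2. Bolt wins 13–2.
Bolt vs Model V: Model V wins 14–1.
Concept 2 vs Model W: 3+7+1+1+2 = 14 for Concept 2, 1 for Model W — Concept 2 by 14–1.
Concept 2 vs Model V: 1 for Concept 2, 14 for Model V — Model V by 14–1.
Model W vs Model V: 1+1 = 2 for Model W, 13 for Model V — Model V by 13–2.
Model V wins every pairwise contest, so Model V is the Condorcet winner.

Model V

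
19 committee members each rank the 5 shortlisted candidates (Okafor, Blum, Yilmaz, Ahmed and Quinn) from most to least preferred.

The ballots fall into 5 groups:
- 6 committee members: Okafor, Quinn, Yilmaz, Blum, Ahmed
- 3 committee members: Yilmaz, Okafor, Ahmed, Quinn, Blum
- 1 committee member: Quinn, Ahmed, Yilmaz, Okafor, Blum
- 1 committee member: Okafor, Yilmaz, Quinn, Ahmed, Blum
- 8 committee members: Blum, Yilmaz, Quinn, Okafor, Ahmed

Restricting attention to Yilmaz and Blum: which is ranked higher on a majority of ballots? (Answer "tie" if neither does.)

Yilmaz

Ballots ranking Yilmaz above Blum: 6 + 3 + 1 + 1 = 11.
Ballots ranking Blum above Yilmaz: 19 − 11 = 8.
Yilmaz wins the head-to-head 11–8.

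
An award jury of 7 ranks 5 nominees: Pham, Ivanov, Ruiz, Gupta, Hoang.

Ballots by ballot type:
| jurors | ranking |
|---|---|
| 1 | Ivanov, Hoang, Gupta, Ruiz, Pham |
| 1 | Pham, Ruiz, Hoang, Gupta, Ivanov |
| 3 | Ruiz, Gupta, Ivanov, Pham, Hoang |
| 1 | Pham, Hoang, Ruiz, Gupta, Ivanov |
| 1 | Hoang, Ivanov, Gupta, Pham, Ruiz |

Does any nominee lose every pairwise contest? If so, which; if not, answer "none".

none

Head-to-head results (7 jurors):
Pham vs Ivanov: Pham preferred on 1+1 = 2 ballots; Ivanov wins 5–2.
Pham vs Ruiz: Ruiz wins 4–3.
Pham vs Gupta: Gupta wins 5–2.
Pham vs Hoang: Pham is ranked higher on 1+3+1 = 5 ballots, Hoang on 2. Pham wins 5–2.
Ivanov vs Ruiz: Ruiz, 5–2.
Ivanov vs Gupta: Gupta wins 5–2.
Ivanov vs Hoang: Ivanov wins 4–3.
Ruiz vs Gupta: 1+3+1 = 5 for Ruiz, 2 for Gupta — Ruiz by 5–2.
Ruiz vs Hoang: Ruiz is ranked higher on 1+3 = 4 ballots, Hoang on 3. Ruiz wins 4–3.
Gupta vs Hoang: Gupta preferred on 3 ballots; Hoang wins 4–3.
Each nominee has at least one pairwise win (Pham beats Hoang; Ivanov beats Pham; Ruiz beats Pham; Gupta beats Pham; Hoang beats Gupta) — no Condorcet loser.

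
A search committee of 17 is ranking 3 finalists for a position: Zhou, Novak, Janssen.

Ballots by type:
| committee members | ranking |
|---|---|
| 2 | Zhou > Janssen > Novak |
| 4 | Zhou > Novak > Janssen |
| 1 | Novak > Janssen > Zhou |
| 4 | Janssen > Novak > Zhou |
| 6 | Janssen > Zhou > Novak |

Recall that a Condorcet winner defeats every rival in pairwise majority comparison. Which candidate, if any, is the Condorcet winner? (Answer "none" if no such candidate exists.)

Check each pair by majority over 17 ballots:
Zhou vs Novak: Zhou, 12–5.
Zhou vs Janssen: Janssen wins 11–6.
Novak vs Janssen: Janssen, 12–5.
Janssen defeats every rival head-to-head and is the Condorcet winner.

Janssen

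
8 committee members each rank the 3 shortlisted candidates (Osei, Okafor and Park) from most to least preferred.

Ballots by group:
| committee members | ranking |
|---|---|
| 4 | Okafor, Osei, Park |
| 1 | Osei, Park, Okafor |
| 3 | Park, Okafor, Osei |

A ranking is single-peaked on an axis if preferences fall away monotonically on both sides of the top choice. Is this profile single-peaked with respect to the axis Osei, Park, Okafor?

Axis positions: Osei=1, Park=2, Okafor=3.
Group 1: ranking walks positions 3-1-2; Osei is ranked above Park even though Park lies between Osei and the peak Okafor on the axis — preferences dip and rise again. Not single-peaked.
Group 2 (peak Osei at position 1): ranking walks positions 1-2-3, expanding outward from the peak — single-peaked.
Group 3 (peak Park at position 2): ranking walks positions 2-3-1, expanding outward from the peak — single-peaked.
Group 1 violates single-peakedness, so the profile is not single-peaked on this axis.

no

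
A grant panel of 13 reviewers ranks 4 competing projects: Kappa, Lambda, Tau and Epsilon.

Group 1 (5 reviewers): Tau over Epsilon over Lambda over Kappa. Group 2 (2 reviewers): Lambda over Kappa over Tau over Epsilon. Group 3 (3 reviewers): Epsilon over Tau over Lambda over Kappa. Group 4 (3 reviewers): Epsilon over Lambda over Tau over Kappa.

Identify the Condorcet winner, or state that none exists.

Head-to-head results (13 reviewers):
Kappa–Lambda: Lambda 13–0.
Kappa vs Tau: Tau, 11–2.
Kappa vs Epsilon: Epsilon wins 11–2.
Lambda vs Tau: Tau wins 8–5.
Lambda vs Epsilon: Epsilon, 11–2.
Tau–Epsilon: Tau 7–6.
Tau defeats every rival head-to-head and is the Condorcet winner.

Tau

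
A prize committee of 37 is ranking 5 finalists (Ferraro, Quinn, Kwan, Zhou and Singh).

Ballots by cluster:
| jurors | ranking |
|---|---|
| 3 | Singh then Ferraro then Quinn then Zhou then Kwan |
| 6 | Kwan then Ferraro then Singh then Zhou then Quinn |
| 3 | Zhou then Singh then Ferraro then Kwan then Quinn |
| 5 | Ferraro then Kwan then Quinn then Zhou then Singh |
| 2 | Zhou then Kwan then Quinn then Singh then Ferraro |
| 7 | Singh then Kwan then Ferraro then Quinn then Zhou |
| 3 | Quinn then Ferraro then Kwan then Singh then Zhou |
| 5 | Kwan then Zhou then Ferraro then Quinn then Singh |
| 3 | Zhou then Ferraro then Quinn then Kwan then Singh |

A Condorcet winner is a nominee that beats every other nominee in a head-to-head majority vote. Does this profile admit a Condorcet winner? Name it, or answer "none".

Pairwise majorities:
Ferraro–Quinn: Ferraro 32–5.
Ferraro vs Kwan: Kwan, 20–17.
Ferraro vs Zhou: Ferraro, 24–13.
Ferraro vs Singh: Ferraro wins 22–15.
Quinn vs Kwan: Kwan wins 28–9.
Quinn vs Zhou: Zhou wins 19–18.
Quinn vs Singh: Singh, 19–18.
Kwan–Zhou: Kwan 26–11.
Kwan–Singh: Kwan 24–13.
Zhou vs Singh: Singh wins 19–18.
Kwan beats each of Ferraro, Quinn, Zhou, Singh — Kwan is the Condorcet winner.

Kwan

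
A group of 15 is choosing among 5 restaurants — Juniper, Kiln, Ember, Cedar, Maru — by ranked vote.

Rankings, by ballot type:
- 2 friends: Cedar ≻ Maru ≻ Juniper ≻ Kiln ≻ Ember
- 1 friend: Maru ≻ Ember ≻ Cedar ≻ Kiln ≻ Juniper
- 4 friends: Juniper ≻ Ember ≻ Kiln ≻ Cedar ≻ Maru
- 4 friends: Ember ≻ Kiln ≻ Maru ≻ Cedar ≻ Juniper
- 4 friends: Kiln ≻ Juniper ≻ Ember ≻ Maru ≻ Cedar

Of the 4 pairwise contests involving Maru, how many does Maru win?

1

Maru against each rival (15 friends):
Maru vs Juniper: Maru is ranked higher on 2+1+4 = 7 ballots, Juniper on 8. Juniper wins 8–7.
Maru vs Kiln: 3 to 12, Kiln.
Maru vs Ember: 3 to 12, Ember.
Maru vs Cedar: 9 to 6, Maru.
Maru beats Cedar; loses to Juniper, Kiln, Ember — 1 pairwise win.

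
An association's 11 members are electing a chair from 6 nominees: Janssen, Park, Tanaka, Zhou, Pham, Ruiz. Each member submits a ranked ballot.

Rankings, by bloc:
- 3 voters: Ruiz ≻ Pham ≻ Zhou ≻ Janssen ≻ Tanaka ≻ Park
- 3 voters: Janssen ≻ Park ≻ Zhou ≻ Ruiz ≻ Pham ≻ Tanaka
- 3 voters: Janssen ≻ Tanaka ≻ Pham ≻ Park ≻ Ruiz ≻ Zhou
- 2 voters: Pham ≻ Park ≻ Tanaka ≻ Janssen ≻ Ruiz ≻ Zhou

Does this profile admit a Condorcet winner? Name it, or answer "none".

Janssen

Check each pair by majority over 11 ballots:
Janssen–Park: Janssen 9–2.
Janssen vs Tanaka: Janssen, 9–2.
Janssen–Zhou: Janssen 8–3.
Janssen vs Pham: Janssen, 6–5.
Janssen–Ruiz: Janssen 8–3.
Park–Tanaka: Tanaka 6–5.
Park vs Zhou: Park, 8–3.
Park vs Pham: Pham wins 8–3.
Park vs Ruiz: Park wins 8–3.
Tanaka vs Zhou: Zhou, 6–5.
Tanaka vs Pham: Pham wins 8–3.
Tanaka–Ruiz: Ruiz 6–5.
Zhou vs Pham: Pham, 8–3.
Zhou vs Ruiz: Ruiz, 8–3.
Pham–Ruiz: Ruiz 6–5.
Only Janssen has no losses; Janssen is the Condorcet winner.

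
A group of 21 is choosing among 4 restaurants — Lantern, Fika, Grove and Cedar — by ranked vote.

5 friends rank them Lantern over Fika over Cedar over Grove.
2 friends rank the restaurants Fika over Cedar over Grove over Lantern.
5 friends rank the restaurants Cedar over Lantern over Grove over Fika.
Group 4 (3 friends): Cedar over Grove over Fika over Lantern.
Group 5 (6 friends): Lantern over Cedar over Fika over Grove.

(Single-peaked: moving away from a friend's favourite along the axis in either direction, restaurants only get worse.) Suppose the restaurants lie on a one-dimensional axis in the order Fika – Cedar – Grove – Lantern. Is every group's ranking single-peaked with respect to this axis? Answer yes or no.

no

Axis positions: Fika=1, Cedar=2, Grove=3, Lantern=4.
Group 1: ranking walks positions 4-1-2-3; Fika is ranked above Grove even though Grove lies between Fika and the peak Lantern on the axis — preferences dip and rise again. Not single-peaked.
Group 2 (peak Fika at position 1): ranking walks positions 1-2-3-4, expanding outward from the peak — single-peaked.
Group 3: ranking walks positions 2-4-3-1; Lantern is ranked above Grove even though Grove lies between Lantern and the peak Cedar on the axis — preferences dip and rise again. Not single-peaked.
Group 4 (peak Cedar at position 2): ranking walks positions 2-3-1-4, expanding outward from the peak — single-peaked.
Group 5: ranking walks positions 4-2-1-3; Cedar is ranked above Grove even though Grove lies between Cedar and the peak Lantern on the axis — preferences dip and rise again. Not single-peaked.
Group 1 violates single-peakedness, so the profile is not single-peaked on this axis.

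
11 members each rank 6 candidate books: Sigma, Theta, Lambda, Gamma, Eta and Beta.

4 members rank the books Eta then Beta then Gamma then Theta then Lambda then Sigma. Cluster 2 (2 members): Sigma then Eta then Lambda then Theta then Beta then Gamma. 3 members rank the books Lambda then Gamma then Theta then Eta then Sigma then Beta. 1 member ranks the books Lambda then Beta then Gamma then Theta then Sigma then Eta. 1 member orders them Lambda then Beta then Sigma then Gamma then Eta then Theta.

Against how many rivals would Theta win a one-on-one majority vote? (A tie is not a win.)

1

Theta against each rival (11 members):
Theta vs Sigma: Theta, 8–3.
Theta vs Lambda: Theta is ranked higher on 4 ballots, Lambda on 7. Lambda wins 7–4.
Theta vs Gamma: Gamma wins 9–2.
Theta vs Eta: 3+1 = 4 for Theta, 7 for Eta — Eta by 7–4.
Theta–Beta: Beta 6–5.
Theta beats Sigma; loses to Lambda, Gamma, Eta, Beta — 1 pairwise win.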